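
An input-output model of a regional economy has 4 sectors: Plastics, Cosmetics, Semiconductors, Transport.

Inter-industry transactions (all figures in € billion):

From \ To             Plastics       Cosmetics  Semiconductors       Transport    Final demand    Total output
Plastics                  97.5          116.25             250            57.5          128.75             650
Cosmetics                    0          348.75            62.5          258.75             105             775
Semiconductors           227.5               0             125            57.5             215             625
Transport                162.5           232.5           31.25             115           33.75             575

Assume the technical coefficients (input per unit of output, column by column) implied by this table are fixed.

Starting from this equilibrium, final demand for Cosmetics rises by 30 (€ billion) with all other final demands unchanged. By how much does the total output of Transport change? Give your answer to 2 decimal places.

Technical coefficients a_ij = z_ij / X_j:
  a_PP = 97.5/650 = 0.15, a_CP = 0/650 = 0.00, a_SP = 227.5/650 = 0.35, a_TP = 162.5/650 = 0.25
  a_PC = 116.25/775 = 0.15, a_CC = 348.75/775 = 0.45, a_SC = 0/775 = 0.00, a_TC = 232.5/775 = 0.30
  a_PS = 250/625 = 0.40, a_CS = 62.5/625 = 0.10, a_SS = 125/625 = 0.20, a_TS = 31.25/625 = 0.05
  a_PT = 57.5/575 = 0.10, a_CT = 258.75/575 = 0.45, a_ST = 57.5/575 = 0.10, a_TT = 115/575 = 0.20
I − A =
  [   0.85    -0.15    -0.40    -0.10]
  [   0.00     0.55    -0.10    -0.45]
  [  -0.35     0.00     0.80    -0.10]
  [  -0.25    -0.30    -0.05     0.80]
Compute the cofactors C_ij = (−1)^(i+j)·(3×3 minor ij) of I−A; the adjugate is their transpose:
adj(I−A) = Cᵀ =
  [ 0.238250   0.131250   0.143125   0.121500]
  [ 0.128375   0.396000   0.129625   0.255000]
  [ 0.120500   0.081750   0.228625   0.089625]
  [ 0.130125   0.194625   0.107625   0.291750]
det(I−A) = Σ_j (I−A)_1j·C_1j = (0.85)(0.238250) + (-0.15)(0.128375) + (-0.40)(0.120500) + (-0.10)(0.130125) = 0.12204375
(I − A)⁻¹ = adj(I−A) / det(I−A) ≈
  [   1.9522     1.0754     1.1727     0.9955]
  [   1.0519     3.2447     1.0621     2.0894]
  [   0.9874     0.6698     1.8733     0.7344]
  [   1.0662     1.5947     0.8819     2.3905]
Δx = (I − A)⁻¹ Δd with Δd having +30 in the Cosmetics component and 0 elsewhere.
So Δx_T = L_TC · (+30), where L_TC = adj(I−A)_TC / det(I−A) = 0.194625 / 0.12204375.
Δx_T = 0.194625 × (+30) / 0.12204375 = 5.83875 / 0.12204375 ≈ 47.84.

Δx_T = 47.84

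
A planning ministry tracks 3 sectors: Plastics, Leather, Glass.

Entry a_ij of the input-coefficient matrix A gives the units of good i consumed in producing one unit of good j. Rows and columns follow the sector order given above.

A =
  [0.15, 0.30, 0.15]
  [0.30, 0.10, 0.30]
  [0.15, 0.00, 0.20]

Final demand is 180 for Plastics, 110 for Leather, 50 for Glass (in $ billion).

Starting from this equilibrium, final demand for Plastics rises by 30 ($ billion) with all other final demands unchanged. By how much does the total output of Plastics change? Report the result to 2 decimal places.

Δx_P = 42.67

I − A =
  [   0.85    -0.30    -0.15]
  [  -0.30     0.90    -0.30]
  [  -0.15     0.00     0.80]
Cofactors of I−A, C_ij = (−1)^(i+j)·(minor ij) (rows/columns in the sector order above):
  C_11 = (0.90)(0.80) − (-0.30)(0.00) = 0.7200
  C_12 = −[(-0.30)(0.80) − (-0.30)(-0.15)] = 0.2850
  C_13 = (-0.30)(0.00) − (0.90)(-0.15) = 0.1350
  C_21 = −[(-0.30)(0.80) − (-0.15)(0.00)] = 0.2400
  C_22 = (0.85)(0.80) − (-0.15)(-0.15) = 0.6575
  C_23 = −[(0.85)(0.00) − (-0.30)(-0.15)] = 0.0450
  C_31 = (-0.30)(-0.30) − (-0.15)(0.90) = 0.2250
  C_32 = −[(0.85)(-0.30) − (-0.15)(-0.30)] = 0.3000
  C_33 = (0.85)(0.90) − (-0.30)(-0.30) = 0.6750
det(I−A) = Σ_j (I−A)_1j·C_1j = (0.85)(0.7200) + (-0.30)(0.2850) + (-0.15)(0.1350) = 0.50625
adj(I−A) = Cᵀ =
  [ 0.7200   0.2400   0.2250]
  [ 0.2850   0.6575   0.3000]
  [ 0.1350   0.0450   0.6750]
(I − A)⁻¹ = adj(I−A) / det(I−A) ≈
  [   1.4222     0.4741     0.4444]
  [   0.5630     1.2988     0.5926]
  [   0.2667     0.0889     1.3333]
Δx = (I − A)⁻¹ Δd with Δd having +30 in the Plastics component and 0 elsewhere.
So Δx_P = L_PP · (+30), where L_PP = adj(I−A)_PP / det(I−A) = 0.7200 / 0.50625.
Δx_P = 0.7200 × (+30) / 0.50625 = 21.60 / 0.50625 ≈ 42.67.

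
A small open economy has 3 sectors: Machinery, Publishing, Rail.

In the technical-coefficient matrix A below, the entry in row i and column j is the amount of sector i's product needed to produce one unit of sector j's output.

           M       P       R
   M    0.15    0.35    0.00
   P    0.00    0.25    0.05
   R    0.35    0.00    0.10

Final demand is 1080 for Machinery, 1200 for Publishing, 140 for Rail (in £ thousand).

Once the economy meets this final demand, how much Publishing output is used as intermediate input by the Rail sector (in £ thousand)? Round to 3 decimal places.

z_PR = 45.783

I − A =
  [   0.85    -0.35     0.00]
  [   0.00     0.75    -0.05]
  [  -0.35     0.00     0.90]
Cofactors of I−A, C_ij = (−1)^(i+j)·(minor ij) (rows/columns in the sector order above):
  C_11 = (0.75)(0.90) − (-0.05)(0.00) = 0.6750
  C_12 = −[(0.00)(0.90) − (-0.05)(-0.35)] = 0.0175
  C_13 = (0.00)(0.00) − (0.75)(-0.35) = 0.2625
  C_21 = −[(-0.35)(0.90) − (0.00)(0.00)] = 0.3150
  C_22 = (0.85)(0.90) − (0.00)(-0.35) = 0.7650
  C_23 = −[(0.85)(0.00) − (-0.35)(-0.35)] = 0.1225
  C_31 = (-0.35)(-0.05) − (0.00)(0.75) = 0.0175
  C_32 = −[(0.85)(-0.05) − (0.00)(0.00)] = 0.0425
  C_33 = (0.85)(0.75) − (-0.35)(0.00) = 0.6375
det(I−A) = Σ_j (I−A)_1j·C_1j = (0.85)(0.6750) + (-0.35)(0.0175) + (0.00)(0.2625) = 0.567625
adj(I−A) = Cᵀ =
  [ 0.6750   0.3150   0.0175]
  [ 0.0175   0.7650   0.0425]
  [ 0.2625   0.1225   0.6375]
(I − A)⁻¹ = adj(I−A) / det(I−A) ≈
  [   1.1892     0.5549     0.0308]
  [   0.0308     1.3477     0.0749]
  [   0.4625     0.2158     1.1231]
First solve x = (I − A)⁻¹ d = adj(I−A)·d / det(I−A); in particular x_R = (0.2625·1080 + 0.1225·1200 + 0.6375·140) / 0.567625 = 519.75 / 0.567625 ≈ 915.65734.
Intermediate flow from P to R: z_PR = a_PR · x_R = 0.05 × 519.75 / 0.567625 = 25.9875 / 0.567625 ≈ 45.783.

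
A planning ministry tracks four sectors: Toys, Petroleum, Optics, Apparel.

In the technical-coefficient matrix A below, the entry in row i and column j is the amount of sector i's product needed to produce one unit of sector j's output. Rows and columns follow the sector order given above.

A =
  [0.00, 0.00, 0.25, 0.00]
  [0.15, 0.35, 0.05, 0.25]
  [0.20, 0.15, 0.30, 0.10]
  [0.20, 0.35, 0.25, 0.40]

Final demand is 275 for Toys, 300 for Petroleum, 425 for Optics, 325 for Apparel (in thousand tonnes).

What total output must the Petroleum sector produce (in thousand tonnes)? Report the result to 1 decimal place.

I − A =
  [   1.00     0.00    -0.25     0.00]
  [  -0.15     0.65    -0.05    -0.25]
  [  -0.20    -0.15     0.70    -0.10]
  [  -0.20    -0.35    -0.25     0.60]
Compute the cofactors C_ij = (−1)^(i+j)·(3×3 minor ij) of I−A; the adjugate is their transpose:
adj(I−A) = Cᵀ =
  [ 0.179875   0.031250   0.075625   0.025625]
  [ 0.113750   0.360000   0.127500   0.171250]
  [ 0.099750   0.125000   0.302500   0.102500]
  [ 0.167875   0.272500   0.225625   0.409375]
det(I−A) = Σ_j (I−A)_1j·C_1j = (1.00)(0.179875) + (0.00)(0.113750) + (-0.25)(0.099750) + (0.00)(0.167875) = 0.1549375
(I − A)⁻¹ = adj(I−A) / det(I−A) ≈
  [   1.1610     0.2017     0.4881     0.1654]
  [   0.7342     2.3235     0.8229     1.1053]
  [   0.6438     0.8068     1.9524     0.6616]
  [   1.0835     1.7588     1.4562     2.6422]
x = (I − A)⁻¹ d = adj(I−A)·d / det(I−A), with det(I−A) = 0.1549375:
  x_T = (0.179875·275 + 0.031250·300 + 0.075625·425 + 0.025625·325) / 0.1549375 = 99.309375 / 0.1549375 ≈ 641.0
  x_P = (0.113750·275 + 0.360000·300 + 0.127500·425 + 0.171250·325) / 0.1549375 = 249.125 / 0.1549375 ≈ 1607.9
  x_O = (0.099750·275 + 0.125000·300 + 0.302500·425 + 0.102500·325) / 0.1549375 = 226.80625 / 0.1549375 ≈ 1463.9
  x_A = (0.167875·275 + 0.272500·300 + 0.225625·425 + 0.409375·325) / 0.1549375 = 356.853125 / 0.1549375 ≈ 2303.2

x_P = 1607.9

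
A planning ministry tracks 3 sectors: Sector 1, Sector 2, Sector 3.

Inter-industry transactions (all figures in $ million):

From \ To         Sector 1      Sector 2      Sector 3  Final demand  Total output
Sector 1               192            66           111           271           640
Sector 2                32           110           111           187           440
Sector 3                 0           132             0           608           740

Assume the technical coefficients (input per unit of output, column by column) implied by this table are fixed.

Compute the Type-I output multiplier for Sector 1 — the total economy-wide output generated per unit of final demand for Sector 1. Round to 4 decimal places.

m_1 = 1.5917

Technical coefficients a_ij = z_ij / X_j:
  a_11 = 192/640 = 0.30, a_21 = 32/640 = 0.05, a_31 = 0/640 = 0.00
  a_12 = 66/440 = 0.15, a_22 = 110/440 = 0.25, a_32 = 132/440 = 0.30
  a_13 = 111/740 = 0.15, a_23 = 111/740 = 0.15, a_33 = 0/740 = 0.00
I − A =
  [   0.70    -0.15    -0.15]
  [  -0.05     0.75    -0.15]
  [   0.00    -0.30     1.00]
Cofactors of I−A, C_ij = (−1)^(i+j)·(minor ij) (rows/columns in the sector order above):
  C_11 = (0.75)(1.00) − (-0.15)(-0.30) = 0.7050
  C_12 = −[(-0.05)(1.00) − (-0.15)(0.00)] = 0.0500
  C_13 = (-0.05)(-0.30) − (0.75)(0.00) = 0.0150
  C_21 = −[(-0.15)(1.00) − (-0.15)(-0.30)] = 0.1950
  C_22 = (0.70)(1.00) − (-0.15)(0.00) = 0.7000
  C_23 = −[(0.70)(-0.30) − (-0.15)(0.00)] = 0.2100
  C_31 = (-0.15)(-0.15) − (-0.15)(0.75) = 0.1350
  C_32 = −[(0.70)(-0.15) − (-0.15)(-0.05)] = 0.1125
  C_33 = (0.70)(0.75) − (-0.15)(-0.05) = 0.5175
det(I−A) = Σ_j (I−A)_1j·C_1j = (0.70)(0.7050) + (-0.15)(0.0500) + (-0.15)(0.0150) = 0.48375
adj(I−A) = Cᵀ =
  [ 0.7050   0.1950   0.1350]
  [ 0.0500   0.7000   0.1125]
  [ 0.0150   0.2100   0.5175]
(I − A)⁻¹ = adj(I−A) / det(I−A) ≈
  [   1.45736     0.40310     0.27907]
  [   0.10336     1.44703     0.23256]
  [   0.03101     0.43411     1.06977]
The output multiplier for sector j is the column-j sum of the Leontief inverse (I − A)⁻¹ = adj(I−A) / det(I−A).
Column 1 of adj(I−A): (0.7050, 0.0500, 0.0150); det(I−A) = 0.48375.
m_1 = (0.7050 + 0.0500 + 0.0150) / 0.48375 = 0.77 / 0.48375 ≈ 1.5917.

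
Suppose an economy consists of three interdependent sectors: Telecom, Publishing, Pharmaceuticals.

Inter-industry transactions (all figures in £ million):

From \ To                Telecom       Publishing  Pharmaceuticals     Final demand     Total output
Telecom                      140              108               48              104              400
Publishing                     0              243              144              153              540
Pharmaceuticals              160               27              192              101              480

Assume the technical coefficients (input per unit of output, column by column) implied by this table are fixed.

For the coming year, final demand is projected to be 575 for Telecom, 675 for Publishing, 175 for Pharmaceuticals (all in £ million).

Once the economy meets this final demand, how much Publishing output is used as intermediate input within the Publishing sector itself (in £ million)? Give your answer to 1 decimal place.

z_22 = 962.0

Technical coefficients a_ij = z_ij / X_j:
  a_11 = 140/400 = 0.35, a_21 = 0/400 = 0.00, a_31 = 160/400 = 0.40
  a_12 = 108/540 = 0.20, a_22 = 243/540 = 0.45, a_32 = 27/540 = 0.05
  a_13 = 48/480 = 0.10, a_23 = 144/480 = 0.30, a_33 = 192/480 = 0.40
I − A =
  [   0.65    -0.20    -0.10]
  [   0.00     0.55    -0.30]
  [  -0.40    -0.05     0.60]
Cofactors of I−A, C_ij = (−1)^(i+j)·(minor ij) (rows/columns in the sector order above):
  C_11 = (0.55)(0.60) − (-0.30)(-0.05) = 0.3150
  C_12 = −[(0.00)(0.60) − (-0.30)(-0.40)] = 0.1200
  C_13 = (0.00)(-0.05) − (0.55)(-0.40) = 0.2200
  C_21 = −[(-0.20)(0.60) − (-0.10)(-0.05)] = 0.1250
  C_22 = (0.65)(0.60) − (-0.10)(-0.40) = 0.3500
  C_23 = −[(0.65)(-0.05) − (-0.20)(-0.40)] = 0.1125
  C_31 = (-0.20)(-0.30) − (-0.10)(0.55) = 0.1150
  C_32 = −[(0.65)(-0.30) − (-0.10)(0.00)] = 0.1950
  C_33 = (0.65)(0.55) − (-0.20)(0.00) = 0.3575
det(I−A) = Σ_j (I−A)_1j·C_1j = (0.65)(0.3150) + (-0.20)(0.1200) + (-0.10)(0.2200) = 0.15875
adj(I−A) = Cᵀ =
  [ 0.3150   0.1250   0.1150]
  [ 0.1200   0.3500   0.1950]
  [ 0.2200   0.1125   0.3575]
(I − A)⁻¹ = adj(I−A) / det(I−A) ≈
  [   1.9843     0.7874     0.7244]
  [   0.7559     2.2047     1.2283]
  [   1.3858     0.7087     2.2520]
First solve x = (I − A)⁻¹ d = adj(I−A)·d / det(I−A); in particular x_2 = (0.1200·575 + 0.3500·675 + 0.1950·175) / 0.15875 = 339.375 / 0.15875 ≈ 2137.795.
Intermediate flow from 2 to 2: z_22 = a_22 · x_2 = 0.45 × 339.375 / 0.15875 = 152.71875 / 0.15875 ≈ 962.0.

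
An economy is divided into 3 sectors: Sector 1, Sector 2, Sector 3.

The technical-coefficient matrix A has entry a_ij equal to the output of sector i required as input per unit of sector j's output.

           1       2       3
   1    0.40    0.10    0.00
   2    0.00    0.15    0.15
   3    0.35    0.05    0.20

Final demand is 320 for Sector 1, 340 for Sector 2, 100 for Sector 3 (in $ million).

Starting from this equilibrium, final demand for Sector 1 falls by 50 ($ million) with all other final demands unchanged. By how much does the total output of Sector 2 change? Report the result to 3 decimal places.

I − A =
  [   0.60    -0.10     0.00]
  [   0.00     0.85    -0.15]
  [  -0.35    -0.05     0.80]
Cofactors of I−A, C_ij = (−1)^(i+j)·(minor ij) (rows/columns in the sector order above):
  C_11 = (0.85)(0.80) − (-0.15)(-0.05) = 0.6725
  C_12 = −[(0.00)(0.80) − (-0.15)(-0.35)] = 0.0525
  C_13 = (0.00)(-0.05) − (0.85)(-0.35) = 0.2975
  C_21 = −[(-0.10)(0.80) − (0.00)(-0.05)] = 0.0800
  C_22 = (0.60)(0.80) − (0.00)(-0.35) = 0.4800
  C_23 = −[(0.60)(-0.05) − (-0.10)(-0.35)] = 0.0650
  C_31 = (-0.10)(-0.15) − (0.00)(0.85) = 0.0150
  C_32 = −[(0.60)(-0.15) − (0.00)(0.00)] = 0.0900
  C_33 = (0.60)(0.85) − (-0.10)(0.00) = 0.5100
det(I−A) = Σ_j (I−A)_1j·C_1j = (0.60)(0.6725) + (-0.10)(0.0525) + (0.00)(0.2975) = 0.39825
adj(I−A) = Cᵀ =
  [ 0.6725   0.0800   0.0150]
  [ 0.0525   0.4800   0.0900]
  [ 0.2975   0.0650   0.5100]
(I − A)⁻¹ = adj(I−A) / det(I−A) ≈
  [   1.6886     0.2009     0.0377]
  [   0.1318     1.2053     0.2260]
  [   0.7470     0.1632     1.2806]
Δx = (I − A)⁻¹ Δd with Δd having -50 in the Sector 1 component and 0 elsewhere.
So Δx_2 = L_21 · (-50), where L_21 = adj(I−A)_21 / det(I−A) = 0.0525 / 0.39825.
Δx_2 = 0.0525 × (-50) / 0.39825 = -2.625 / 0.39825 ≈ -6.591.

Δx_2 = -6.591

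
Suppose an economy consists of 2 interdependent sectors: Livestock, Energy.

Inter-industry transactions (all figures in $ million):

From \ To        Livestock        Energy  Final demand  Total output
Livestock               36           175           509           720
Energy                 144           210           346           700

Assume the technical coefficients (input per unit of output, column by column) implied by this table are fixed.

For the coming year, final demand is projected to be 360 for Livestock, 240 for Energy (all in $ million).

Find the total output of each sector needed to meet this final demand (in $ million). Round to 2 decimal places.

Technical coefficients a_ij = z_ij / X_j:
  a_LL = 36/720 = 0.05, a_EL = 144/720 = 0.20
  a_LE = 175/700 = 0.25, a_EE = 210/700 = 0.30
I − A =
  [   0.95    -0.25]
  [  -0.20     0.70]
det(I−A) = (0.95)(0.70) − (-0.25)(-0.20) = 0.6150
adj(I−A) = [[0.70, 0.25], [0.20, 0.95]]
(I − A)⁻¹ = adj(I−A) / det(I−A) ≈
  [   1.1382     0.4065]
  [   0.3252     1.5447]
x = (I − A)⁻¹ d = adj(I−A)·d / det(I−A), with det(I−A) = 0.6150:
  x_L = (0.70·360 + 0.25·240) / 0.6150 = 312.00 / 0.6150 ≈ 507.32
  x_E = (0.20·360 + 0.95·240) / 0.6150 = 300.00 / 0.6150 ≈ 487.80

x_L = 507.32, x_E = 487.80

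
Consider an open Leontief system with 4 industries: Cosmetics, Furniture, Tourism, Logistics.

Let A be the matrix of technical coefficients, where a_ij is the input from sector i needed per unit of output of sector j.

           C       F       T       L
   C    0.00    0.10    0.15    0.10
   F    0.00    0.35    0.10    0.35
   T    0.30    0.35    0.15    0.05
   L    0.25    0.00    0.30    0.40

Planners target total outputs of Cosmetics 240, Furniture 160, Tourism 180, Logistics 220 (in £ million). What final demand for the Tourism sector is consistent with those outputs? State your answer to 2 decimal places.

d_T = 14.00

I − A =
  [   1.00    -0.10    -0.15    -0.10]
  [   0.00     0.65    -0.10    -0.35]
  [  -0.30    -0.35     0.85    -0.05]
  [  -0.25     0.00    -0.30     0.60]
d = (I − A) x:
  d_C = (+1.00)·240 + (-0.10)·160 + (-0.15)·180 + (-0.10)·220 = 175.00
  d_F = (+0.00)·240 + (+0.65)·160 + (-0.10)·180 + (-0.35)·220 = 9.00
  d_T = (-0.30)·240 + (-0.35)·160 + (+0.85)·180 + (-0.05)·220 = 14.00
  d_L = (-0.25)·240 + (+0.00)·160 + (-0.30)·180 + (+0.60)·220 = 18.00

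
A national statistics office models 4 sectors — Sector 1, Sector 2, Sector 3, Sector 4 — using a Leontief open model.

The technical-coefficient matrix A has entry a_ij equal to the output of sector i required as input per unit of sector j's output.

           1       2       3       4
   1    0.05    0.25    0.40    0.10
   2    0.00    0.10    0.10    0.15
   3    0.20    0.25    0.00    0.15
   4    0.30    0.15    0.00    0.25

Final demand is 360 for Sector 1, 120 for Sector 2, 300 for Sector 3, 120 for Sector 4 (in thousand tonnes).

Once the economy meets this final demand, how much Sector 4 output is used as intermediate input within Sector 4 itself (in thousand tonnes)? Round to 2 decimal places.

I − A =
  [   0.95    -0.25    -0.40    -0.10]
  [   0.00     0.90    -0.10    -0.15]
  [  -0.20    -0.25     1.00    -0.15]
  [  -0.30    -0.15     0.00     0.75]
Compute the cofactors C_ij = (−1)^(i+j)·(3×3 minor ij) of I−A; the adjugate is their transpose:
adj(I−A) = Cᵀ =
  [ 0.631500   0.286500   0.281250   0.197750]
  [ 0.064500   0.604500   0.086250   0.146750]
  [ 0.182250   0.243750   0.581625   0.189375]
  [ 0.265500   0.235500   0.129750   0.754250]
det(I−A) = Σ_j (I−A)_1j·C_1j = (0.95)(0.631500) + (-0.25)(0.064500) + (-0.40)(0.182250) + (-0.10)(0.265500) = 0.48435
(I − A)⁻¹ = adj(I−A) / det(I−A) ≈
  [   1.3038     0.5915     0.5807     0.4083]
  [   0.1332     1.2481     0.1781     0.3030]
  [   0.3763     0.5033     1.2008     0.3910]
  [   0.5482     0.4862     0.2679     1.5572]
First solve x = (I − A)⁻¹ d = adj(I−A)·d / det(I−A); in particular x_4 = (0.265500·360 + 0.235500·120 + 0.129750·300 + 0.754250·120) / 0.48435 = 253.275 / 0.48435 ≈ 522.9173.
Intermediate flow from 4 to 4: z_44 = a_44 · x_4 = 0.25 × 253.275 / 0.48435 = 63.31875 / 0.48435 ≈ 130.73.

z_44 = 130.73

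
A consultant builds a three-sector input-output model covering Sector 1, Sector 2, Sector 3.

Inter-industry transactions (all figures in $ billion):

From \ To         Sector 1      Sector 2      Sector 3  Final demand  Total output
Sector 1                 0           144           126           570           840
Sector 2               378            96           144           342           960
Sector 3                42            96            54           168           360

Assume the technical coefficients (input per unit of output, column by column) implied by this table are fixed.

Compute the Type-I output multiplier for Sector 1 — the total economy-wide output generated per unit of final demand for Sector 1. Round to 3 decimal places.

Technical coefficients a_ij = z_ij / X_j:
  a_11 = 0/840 = 0.00, a_21 = 378/840 = 0.45, a_31 = 42/840 = 0.05
  a_12 = 144/960 = 0.15, a_22 = 96/960 = 0.10, a_32 = 96/960 = 0.10
  a_13 = 126/360 = 0.35, a_23 = 144/360 = 0.40, a_33 = 54/360 = 0.15
I − A =
  [   1.00    -0.15    -0.35]
  [  -0.45     0.90    -0.40]
  [  -0.05    -0.10     0.85]
Cofactors of I−A, C_ij = (−1)^(i+j)·(minor ij) (rows/columns in the sector order above):
  C_11 = (0.90)(0.85) − (-0.40)(-0.10) = 0.7250
  C_12 = −[(-0.45)(0.85) − (-0.40)(-0.05)] = 0.4025
  C_13 = (-0.45)(-0.10) − (0.90)(-0.05) = 0.0900
  C_21 = −[(-0.15)(0.85) − (-0.35)(-0.10)] = 0.1625
  C_22 = (1.00)(0.85) − (-0.35)(-0.05) = 0.8325
  C_23 = −[(1.00)(-0.10) − (-0.15)(-0.05)] = 0.1075
  C_31 = (-0.15)(-0.40) − (-0.35)(0.90) = 0.3750
  C_32 = −[(1.00)(-0.40) − (-0.35)(-0.45)] = 0.5575
  C_33 = (1.00)(0.90) − (-0.15)(-0.45) = 0.8325
det(I−A) = Σ_j (I−A)_1j·C_1j = (1.00)(0.7250) + (-0.15)(0.4025) + (-0.35)(0.0900) = 0.633125
adj(I−A) = Cᵀ =
  [ 0.7250   0.1625   0.3750]
  [ 0.4025   0.8325   0.5575]
  [ 0.0900   0.1075   0.8325]
(I − A)⁻¹ = adj(I−A) / det(I−A) ≈
  [   1.1451     0.2567     0.5923]
  [   0.6357     1.3149     0.8806]
  [   0.1422     0.1698     1.3149]
The output multiplier for sector j is the column-j sum of the Leontief inverse (I − A)⁻¹ = adj(I−A) / det(I−A).
Column 1 of adj(I−A): (0.7250, 0.4025, 0.0900); det(I−A) = 0.633125.
m_1 = (0.7250 + 0.4025 + 0.0900) / 0.633125 = 1.2175 / 0.633125 ≈ 1.923.

m_1 = 1.923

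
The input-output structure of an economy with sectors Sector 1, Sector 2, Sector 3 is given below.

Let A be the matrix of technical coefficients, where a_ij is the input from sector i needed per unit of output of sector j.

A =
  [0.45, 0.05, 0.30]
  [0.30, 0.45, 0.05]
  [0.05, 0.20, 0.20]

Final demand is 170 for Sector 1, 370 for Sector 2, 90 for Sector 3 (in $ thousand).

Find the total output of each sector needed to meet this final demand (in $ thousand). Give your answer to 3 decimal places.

I − A =
  [   0.55    -0.05    -0.30]
  [  -0.30     0.55    -0.05]
  [  -0.05    -0.20     0.80]
Cofactors of I−A, C_ij = (−1)^(i+j)·(minor ij) (rows/columns in the sector order above):
  C_11 = (0.55)(0.80) − (-0.05)(-0.20) = 0.4300
  C_12 = −[(-0.30)(0.80) − (-0.05)(-0.05)] = 0.2425
  C_13 = (-0.30)(-0.20) − (0.55)(-0.05) = 0.0875
  C_21 = −[(-0.05)(0.80) − (-0.30)(-0.20)] = 0.1000
  C_22 = (0.55)(0.80) − (-0.30)(-0.05) = 0.4250
  C_23 = −[(0.55)(-0.20) − (-0.05)(-0.05)] = 0.1125
  C_31 = (-0.05)(-0.05) − (-0.30)(0.55) = 0.1675
  C_32 = −[(0.55)(-0.05) − (-0.30)(-0.30)] = 0.1175
  C_33 = (0.55)(0.55) − (-0.05)(-0.30) = 0.2875
det(I−A) = Σ_j (I−A)_1j·C_1j = (0.55)(0.4300) + (-0.05)(0.2425) + (-0.30)(0.0875) = 0.198125
adj(I−A) = Cᵀ =
  [ 0.4300   0.1000   0.1675]
  [ 0.2425   0.4250   0.1175]
  [ 0.0875   0.1125   0.2875]
(I − A)⁻¹ = adj(I−A) / det(I−A) ≈
  [   2.1703     0.5047     0.8454]
  [   1.2240     2.1451     0.5931]
  [   0.4416     0.5678     1.4511]
x = (I − A)⁻¹ d = adj(I−A)·d / det(I−A), with det(I−A) = 0.198125:
  x_1 = (0.4300·170 + 0.1000·370 + 0.1675·90) / 0.198125 = 125.175 / 0.198125 ≈ 631.798
  x_2 = (0.2425·170 + 0.4250·370 + 0.1175·90) / 0.198125 = 209.05 / 0.198125 ≈ 1055.142
  x_3 = (0.0875·170 + 0.1125·370 + 0.2875·90) / 0.198125 = 82.375 / 0.198125 ≈ 415.773

x_1 = 631.798, x_2 = 1055.142, x_3 = 415.773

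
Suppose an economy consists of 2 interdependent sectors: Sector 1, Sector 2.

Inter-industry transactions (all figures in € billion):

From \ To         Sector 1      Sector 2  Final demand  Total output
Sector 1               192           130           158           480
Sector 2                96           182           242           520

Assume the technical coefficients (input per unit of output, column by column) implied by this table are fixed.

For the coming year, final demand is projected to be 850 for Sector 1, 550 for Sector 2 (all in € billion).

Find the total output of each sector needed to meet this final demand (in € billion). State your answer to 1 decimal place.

x_1 = 2029.4, x_2 = 1470.6

Technical coefficients a_ij = z_ij / X_j:
  a_11 = 192/480 = 0.40, a_21 = 96/480 = 0.20
  a_12 = 130/520 = 0.25, a_22 = 182/520 = 0.35
I − A =
  [   0.60    -0.25]
  [  -0.20     0.65]
det(I−A) = (0.60)(0.65) − (-0.25)(-0.20) = 0.3400
adj(I−A) = [[0.65, 0.25], [0.20, 0.60]]
(I − A)⁻¹ = adj(I−A) / det(I−A) ≈
  [   1.9118     0.7353]
  [   0.5882     1.7647]
x = (I − A)⁻¹ d = adj(I−A)·d / det(I−A), with det(I−A) = 0.3400:
  x_1 = (0.65·850 + 0.25·550) / 0.3400 = 690.00 / 0.3400 ≈ 2029.4
  x_2 = (0.20·850 + 0.60·550) / 0.3400 = 500.00 / 0.3400 ≈ 1470.6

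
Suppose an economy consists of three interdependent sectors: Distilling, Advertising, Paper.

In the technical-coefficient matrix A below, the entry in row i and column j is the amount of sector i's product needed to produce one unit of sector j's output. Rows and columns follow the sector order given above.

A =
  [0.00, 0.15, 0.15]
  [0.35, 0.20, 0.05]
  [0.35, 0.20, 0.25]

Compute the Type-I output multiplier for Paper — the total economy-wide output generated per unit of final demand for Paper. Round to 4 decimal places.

m_3 = 1.9728

I − A =
  [   1.00    -0.15    -0.15]
  [  -0.35     0.80    -0.05]
  [  -0.35    -0.20     0.75]
Cofactors of I−A, C_ij = (−1)^(i+j)·(minor ij) (rows/columns in the sector order above):
  C_11 = (0.80)(0.75) − (-0.05)(-0.20) = 0.5900
  C_12 = −[(-0.35)(0.75) − (-0.05)(-0.35)] = 0.2800
  C_13 = (-0.35)(-0.20) − (0.80)(-0.35) = 0.3500
  C_21 = −[(-0.15)(0.75) − (-0.15)(-0.20)] = 0.1425
  C_22 = (1.00)(0.75) − (-0.15)(-0.35) = 0.6975
  C_23 = −[(1.00)(-0.20) − (-0.15)(-0.35)] = 0.2525
  C_31 = (-0.15)(-0.05) − (-0.15)(0.80) = 0.1275
  C_32 = −[(1.00)(-0.05) − (-0.15)(-0.35)] = 0.1025
  C_33 = (1.00)(0.80) − (-0.15)(-0.35) = 0.7475
det(I−A) = Σ_j (I−A)_1j·C_1j = (1.00)(0.5900) + (-0.15)(0.2800) + (-0.15)(0.3500) = 0.4955
adj(I−A) = Cᵀ =
  [ 0.5900   0.1425   0.1275]
  [ 0.2800   0.6975   0.1025]
  [ 0.3500   0.2525   0.7475]
(I − A)⁻¹ = adj(I−A) / det(I−A) ≈
  [   1.19072     0.28759     0.25732]
  [   0.56509     1.40767     0.20686]
  [   0.70636     0.50959     1.50858]
The output multiplier for sector j is the column-j sum of the Leontief inverse (I − A)⁻¹ = adj(I−A) / det(I−A).
Column 3 of adj(I−A): (0.1275, 0.1025, 0.7475); det(I−A) = 0.4955.
m_3 = (0.1275 + 0.1025 + 0.7475) / 0.4955 = 0.9775 / 0.4955 ≈ 1.9728.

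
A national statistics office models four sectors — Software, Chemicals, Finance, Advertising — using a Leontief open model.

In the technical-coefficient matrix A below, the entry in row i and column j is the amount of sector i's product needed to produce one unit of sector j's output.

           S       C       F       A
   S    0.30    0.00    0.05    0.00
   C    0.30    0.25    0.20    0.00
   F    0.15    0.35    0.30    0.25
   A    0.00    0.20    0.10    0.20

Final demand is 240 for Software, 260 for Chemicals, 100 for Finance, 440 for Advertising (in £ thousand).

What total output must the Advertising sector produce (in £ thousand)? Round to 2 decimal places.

I − A =
  [   0.70     0.00    -0.05     0.00]
  [  -0.30     0.75    -0.20     0.00]
  [  -0.15    -0.35     0.70    -0.25]
  [   0.00    -0.20    -0.10     0.80]
Compute the cofactors C_ij = (−1)^(i+j)·(3×3 minor ij) of I−A; the adjugate is their transpose:
adj(I−A) = Cᵀ =
  [ 0.335250   0.016500   0.030000   0.009375]
  [ 0.184500   0.368500   0.124000   0.038750]
  [ 0.189000   0.231000   0.420000   0.131250]
  [ 0.069750   0.121000   0.083500   0.307625]
det(I−A) = Σ_j (I−A)_1j·C_1j = (0.70)(0.335250) + (0.00)(0.184500) + (-0.05)(0.189000) + (0.00)(0.069750) = 0.225225
(I − A)⁻¹ = adj(I−A) / det(I−A) ≈
  [   1.4885     0.0733     0.1332     0.0416]
  [   0.8192     1.6361     0.5506     0.1721]
  [   0.8392     1.0256     1.8648     0.5828]
  [   0.3097     0.5372     0.3707     1.3659]
x = (I − A)⁻¹ d = adj(I−A)·d / det(I−A), with det(I−A) = 0.225225:
  x_S = (0.335250·240 + 0.016500·260 + 0.030000·100 + 0.009375·440) / 0.225225 = 91.875 / 0.225225 ≈ 407.93
  x_C = (0.184500·240 + 0.368500·260 + 0.124000·100 + 0.038750·440) / 0.225225 = 169.54 / 0.225225 ≈ 752.76
  x_F = (0.189000·240 + 0.231000·260 + 0.420000·100 + 0.131250·440) / 0.225225 = 205.17 / 0.225225 ≈ 910.96
  x_A = (0.069750·240 + 0.121000·260 + 0.083500·100 + 0.307625·440) / 0.225225 = 191.905 / 0.225225 ≈ 852.06

x_A = 852.06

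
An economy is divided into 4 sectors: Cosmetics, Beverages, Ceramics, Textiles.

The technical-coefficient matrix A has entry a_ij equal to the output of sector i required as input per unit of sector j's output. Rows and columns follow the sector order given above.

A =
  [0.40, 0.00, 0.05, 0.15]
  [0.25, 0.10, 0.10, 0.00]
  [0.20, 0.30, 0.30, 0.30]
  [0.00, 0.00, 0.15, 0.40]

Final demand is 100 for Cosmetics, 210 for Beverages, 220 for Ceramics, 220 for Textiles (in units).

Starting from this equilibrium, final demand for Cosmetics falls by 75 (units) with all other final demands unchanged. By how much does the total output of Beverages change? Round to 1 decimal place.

I − A =
  [   0.60     0.00    -0.05    -0.15]
  [  -0.25     0.90    -0.10     0.00]
  [  -0.20    -0.30     0.70    -0.30]
  [   0.00     0.00    -0.15     0.60]
Compute the cofactors C_ij = (−1)^(i+j)·(3×3 minor ij) of I−A; the adjugate is their transpose:
adj(I−A) = Cᵀ =
  [ 0.319500   0.015750   0.047250   0.103500]
  [ 0.105750   0.214500   0.049125   0.051000]
  [ 0.153000   0.108000   0.324000   0.200250]
  [ 0.038250   0.027000   0.081000   0.347250]
det(I−A) = Σ_j (I−A)_1j·C_1j = (0.60)(0.319500) + (0.00)(0.105750) + (-0.05)(0.153000) + (-0.15)(0.038250) = 0.1783125
(I − A)⁻¹ = adj(I−A) / det(I−A) ≈
  [   1.7918     0.0883     0.2650     0.5804]
  [   0.5931     1.2029     0.2755     0.2860]
  [   0.8580     0.6057     1.8170     1.1230]
  [   0.2145     0.1514     0.4543     1.9474]
Δx = (I − A)⁻¹ Δd with Δd having -75 in the Cosmetics component and 0 elsewhere.
So Δx_2 = L_21 · (-75), where L_21 = adj(I−A)_21 / det(I−A) = 0.105750 / 0.1783125.
Δx_2 = 0.105750 × (-75) / 0.1783125 = -7.93125 / 0.1783125 ≈ -44.5.

Δx_2 = -44.5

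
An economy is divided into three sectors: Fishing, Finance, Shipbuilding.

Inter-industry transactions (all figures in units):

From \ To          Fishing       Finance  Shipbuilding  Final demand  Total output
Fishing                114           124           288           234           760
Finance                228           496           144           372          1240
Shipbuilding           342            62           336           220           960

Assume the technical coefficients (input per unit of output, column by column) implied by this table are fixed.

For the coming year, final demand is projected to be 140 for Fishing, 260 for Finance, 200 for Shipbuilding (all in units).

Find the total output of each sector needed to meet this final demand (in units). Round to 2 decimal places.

Technical coefficients a_ij = z_ij / X_j:
  a_11 = 114/760 = 0.15, a_21 = 228/760 = 0.30, a_31 = 342/760 = 0.45
  a_12 = 124/1240 = 0.10, a_22 = 496/1240 = 0.40, a_32 = 62/1240 = 0.05
  a_13 = 288/960 = 0.30, a_23 = 144/960 = 0.15, a_33 = 336/960 = 0.35
I − A =
  [   0.85    -0.10    -0.30]
  [  -0.30     0.60    -0.15]
  [  -0.45    -0.05     0.65]
Cofactors of I−A, C_ij = (−1)^(i+j)·(minor ij) (rows/columns in the sector order above):
  C_11 = (0.60)(0.65) − (-0.15)(-0.05) = 0.3825
  C_12 = −[(-0.30)(0.65) − (-0.15)(-0.45)] = 0.2625
  C_13 = (-0.30)(-0.05) − (0.60)(-0.45) = 0.2850
  C_21 = −[(-0.10)(0.65) − (-0.30)(-0.05)] = 0.0800
  C_22 = (0.85)(0.65) − (-0.30)(-0.45) = 0.4175
  C_23 = −[(0.85)(-0.05) − (-0.10)(-0.45)] = 0.0875
  C_31 = (-0.10)(-0.15) − (-0.30)(0.60) = 0.1950
  C_32 = −[(0.85)(-0.15) − (-0.30)(-0.30)] = 0.2175
  C_33 = (0.85)(0.60) − (-0.10)(-0.30) = 0.4800
det(I−A) = Σ_j (I−A)_1j·C_1j = (0.85)(0.3825) + (-0.10)(0.2625) + (-0.30)(0.2850) = 0.213375
adj(I−A) = Cᵀ =
  [ 0.3825   0.0800   0.1950]
  [ 0.2625   0.4175   0.2175]
  [ 0.2850   0.0875   0.4800]
(I − A)⁻¹ = adj(I−A) / det(I−A) ≈
  [   1.7926     0.3749     0.9139]
  [   1.2302     1.9566     1.0193]
  [   1.3357     0.4101     2.2496]
x = (I − A)⁻¹ d = adj(I−A)·d / det(I−A), with det(I−A) = 0.213375:
  x_1 = (0.3825·140 + 0.0800·260 + 0.1950·200) / 0.213375 = 113.35 / 0.213375 ≈ 531.22
  x_2 = (0.2625·140 + 0.4175·260 + 0.2175·200) / 0.213375 = 188.80 / 0.213375 ≈ 884.83
  x_3 = (0.2850·140 + 0.0875·260 + 0.4800·200) / 0.213375 = 158.65 / 0.213375 ≈ 743.53

x_1 = 531.22, x_2 = 884.83, x_3 = 743.53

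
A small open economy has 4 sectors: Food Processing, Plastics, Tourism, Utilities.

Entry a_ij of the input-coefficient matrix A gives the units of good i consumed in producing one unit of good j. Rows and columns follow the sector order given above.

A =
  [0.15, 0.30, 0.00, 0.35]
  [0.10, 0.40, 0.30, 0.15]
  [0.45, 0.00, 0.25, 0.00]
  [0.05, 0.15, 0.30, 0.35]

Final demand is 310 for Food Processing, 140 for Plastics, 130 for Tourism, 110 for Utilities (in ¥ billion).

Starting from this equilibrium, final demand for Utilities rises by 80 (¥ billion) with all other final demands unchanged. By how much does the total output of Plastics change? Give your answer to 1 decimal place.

Δx_2 = 97.8

I − A =
  [   0.85    -0.30     0.00    -0.35]
  [  -0.10     0.60    -0.30    -0.15]
  [  -0.45     0.00     0.75     0.00]
  [  -0.05    -0.15    -0.30     0.65]
Compute the cofactors C_ij = (−1)^(i+j)·(3×3 minor ij) of I−A; the adjugate is their transpose:
adj(I−A) = Cᵀ =
  [ 0.275625   0.185625   0.150750   0.191250]
  [ 0.162375   0.354000   0.209250   0.169125]
  [ 0.165375   0.111375   0.274875   0.114750]
  [ 0.135000   0.147375   0.186750   0.319500]
det(I−A) = Σ_j (I−A)_1j·C_1j = (0.85)(0.275625) + (-0.30)(0.162375) + (0.00)(0.165375) + (-0.35)(0.135000) = 0.13831875
(I − A)⁻¹ = adj(I−A) / det(I−A) ≈
  [   1.9927     1.3420     1.0899     1.3827]
  [   1.1739     2.5593     1.5128     1.2227]
  [   1.1956     0.8052     1.9873     0.8296]
  [   0.9760     1.0655     1.3501     2.3099]
Δx = (I − A)⁻¹ Δd with Δd having +80 in the Utilities component and 0 elsewhere.
So Δx_2 = L_24 · (+80), where L_24 = adj(I−A)_24 / det(I−A) = 0.169125 / 0.13831875.
Δx_2 = 0.169125 × (+80) / 0.13831875 = 13.53 / 0.13831875 ≈ 97.8.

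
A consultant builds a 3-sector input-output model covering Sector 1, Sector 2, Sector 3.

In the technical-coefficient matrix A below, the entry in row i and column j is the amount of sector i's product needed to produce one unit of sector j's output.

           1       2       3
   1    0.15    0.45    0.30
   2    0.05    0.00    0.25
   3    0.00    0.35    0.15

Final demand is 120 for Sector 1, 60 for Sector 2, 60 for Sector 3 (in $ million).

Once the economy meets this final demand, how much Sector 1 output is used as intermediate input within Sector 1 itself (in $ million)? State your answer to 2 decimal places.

I − A =
  [   0.85    -0.45    -0.30]
  [  -0.05     1.00    -0.25]
  [   0.00    -0.35     0.85]
Cofactors of I−A, C_ij = (−1)^(i+j)·(minor ij) (rows/columns in the sector order above):
  C_11 = (1.00)(0.85) − (-0.25)(-0.35) = 0.7625
  C_12 = −[(-0.05)(0.85) − (-0.25)(0.00)] = 0.0425
  C_13 = (-0.05)(-0.35) − (1.00)(0.00) = 0.0175
  C_21 = −[(-0.45)(0.85) − (-0.30)(-0.35)] = 0.4875
  C_22 = (0.85)(0.85) − (-0.30)(0.00) = 0.7225
  C_23 = −[(0.85)(-0.35) − (-0.45)(0.00)] = 0.2975
  C_31 = (-0.45)(-0.25) − (-0.30)(1.00) = 0.4125
  C_32 = −[(0.85)(-0.25) − (-0.30)(-0.05)] = 0.2275
  C_33 = (0.85)(1.00) − (-0.45)(-0.05) = 0.8275
det(I−A) = Σ_j (I−A)_1j·C_1j = (0.85)(0.7625) + (-0.45)(0.0425) + (-0.30)(0.0175) = 0.62375
adj(I−A) = Cᵀ =
  [ 0.7625   0.4875   0.4125]
  [ 0.0425   0.7225   0.2275]
  [ 0.0175   0.2975   0.8275]
(I − A)⁻¹ = adj(I−A) / det(I−A) ≈
  [   1.2224     0.7816     0.6613]
  [   0.0681     1.1583     0.3647]
  [   0.0281     0.4770     1.3267]
First solve x = (I − A)⁻¹ d = adj(I−A)·d / det(I−A); in particular x_1 = (0.7625·120 + 0.4875·60 + 0.4125·60) / 0.62375 = 145.50 / 0.62375 ≈ 233.2665.
Intermediate flow from 1 to 1: z_11 = a_11 · x_1 = 0.15 × 145.50 / 0.62375 = 21.825 / 0.62375 ≈ 34.99.

z_11 = 34.99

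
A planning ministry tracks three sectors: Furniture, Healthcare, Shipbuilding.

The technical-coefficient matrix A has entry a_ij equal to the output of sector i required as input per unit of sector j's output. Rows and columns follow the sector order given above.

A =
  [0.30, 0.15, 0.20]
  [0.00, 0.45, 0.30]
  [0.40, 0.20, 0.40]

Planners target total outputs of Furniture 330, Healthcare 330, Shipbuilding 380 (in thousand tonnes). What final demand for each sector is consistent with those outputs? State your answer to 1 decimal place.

d_F = 105.5, d_H = 67.5, d_S = 30.0

I − A =
  [   0.70    -0.15    -0.20]
  [   0.00     0.55    -0.30]
  [  -0.40    -0.20     0.60]
d = (I − A) x:
  d_F = (+0.70)·330 + (-0.15)·330 + (-0.20)·380 = 105.5
  d_H = (+0.00)·330 + (+0.55)·330 + (-0.30)·380 = 67.5
  d_S = (-0.40)·330 + (-0.20)·330 + (+0.60)·380 = 30.0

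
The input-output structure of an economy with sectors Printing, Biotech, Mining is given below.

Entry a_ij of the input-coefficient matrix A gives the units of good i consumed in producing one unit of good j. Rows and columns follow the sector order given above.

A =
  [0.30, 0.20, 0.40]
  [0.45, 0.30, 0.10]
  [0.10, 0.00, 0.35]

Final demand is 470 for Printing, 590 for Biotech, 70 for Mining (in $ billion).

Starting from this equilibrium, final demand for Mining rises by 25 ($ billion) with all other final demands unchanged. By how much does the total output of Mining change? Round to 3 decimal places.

I − A =
  [   0.70    -0.20    -0.40]
  [  -0.45     0.70    -0.10]
  [  -0.10     0.00     0.65]
Cofactors of I−A, C_ij = (−1)^(i+j)·(minor ij) (rows/columns in the sector order above):
  C_11 = (0.70)(0.65) − (-0.10)(0.00) = 0.4550
  C_12 = −[(-0.45)(0.65) − (-0.10)(-0.10)] = 0.3025
  C_13 = (-0.45)(0.00) − (0.70)(-0.10) = 0.0700
  C_21 = −[(-0.20)(0.65) − (-0.40)(0.00)] = 0.1300
  C_22 = (0.70)(0.65) − (-0.40)(-0.10) = 0.4150
  C_23 = −[(0.70)(0.00) − (-0.20)(-0.10)] = 0.0200
  C_31 = (-0.20)(-0.10) − (-0.40)(0.70) = 0.3000
  C_32 = −[(0.70)(-0.10) − (-0.40)(-0.45)] = 0.2500
  C_33 = (0.70)(0.70) − (-0.20)(-0.45) = 0.4000
det(I−A) = Σ_j (I−A)_1j·C_1j = (0.70)(0.4550) + (-0.20)(0.3025) + (-0.40)(0.0700) = 0.2300
adj(I−A) = Cᵀ =
  [ 0.4550   0.1300   0.3000]
  [ 0.3025   0.4150   0.2500]
  [ 0.0700   0.0200   0.4000]
(I − A)⁻¹ = adj(I−A) / det(I−A) ≈
  [   1.9783     0.5652     1.3043]
  [   1.3152     1.8043     1.0870]
  [   0.3043     0.0870     1.7391]
Δx = (I − A)⁻¹ Δd with Δd having +25 in the Mining component and 0 elsewhere.
So Δx_3 = L_33 · (+25), where L_33 = adj(I−A)_33 / det(I−A) = 0.4000 / 0.2300.
Δx_3 = 0.4000 × (+25) / 0.2300 = 10.00 / 0.2300 ≈ 43.478.

Δx_3 = 43.478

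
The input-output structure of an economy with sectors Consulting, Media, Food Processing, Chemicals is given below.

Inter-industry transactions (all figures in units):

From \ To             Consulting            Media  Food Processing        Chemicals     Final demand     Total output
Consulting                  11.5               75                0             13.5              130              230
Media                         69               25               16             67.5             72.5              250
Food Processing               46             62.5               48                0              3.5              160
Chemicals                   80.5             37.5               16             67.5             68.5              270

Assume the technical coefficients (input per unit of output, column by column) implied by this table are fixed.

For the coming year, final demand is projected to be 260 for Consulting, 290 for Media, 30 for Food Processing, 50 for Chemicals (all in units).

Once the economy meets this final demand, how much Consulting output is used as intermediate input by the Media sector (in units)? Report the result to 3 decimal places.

z_12 = 204.397

Technical coefficients a_ij = z_ij / X_j:
  a_11 = 11.5/230 = 0.05, a_21 = 69/230 = 0.30, a_31 = 46/230 = 0.20, a_41 = 80.5/230 = 0.35
  a_12 = 75/250 = 0.30, a_22 = 25/250 = 0.10, a_32 = 62.5/250 = 0.25, a_42 = 37.5/250 = 0.15
  a_13 = 0/160 = 0.00, a_23 = 16/160 = 0.10, a_33 = 48/160 = 0.30, a_43 = 16/160 = 0.10
  a_14 = 13.5/270 = 0.05, a_24 = 67.5/270 = 0.25, a_34 = 0/270 = 0.00, a_44 = 67.5/270 = 0.25
I − A =
  [   0.95    -0.30     0.00    -0.05]
  [  -0.30     0.90    -0.10    -0.25]
  [  -0.20    -0.25     0.70     0.00]
  [  -0.35    -0.15    -0.10     0.75]
Compute the cofactors C_ij = (−1)^(i+j)·(3×3 minor ij) of I−A; the adjugate is their transpose:
adj(I−A) = Cᵀ =
  [ 0.421250   0.164000   0.035250   0.082750]
  [ 0.238750   0.485500   0.094750   0.177750]
  [ 0.205625   0.220250   0.493875   0.087125]
  [ 0.271750   0.203000   0.101250   0.505750]
det(I−A) = Σ_j (I−A)_1j·C_1j = (0.95)(0.421250) + (-0.30)(0.238750) + (0.00)(0.205625) + (-0.05)(0.271750) = 0.314975
(I − A)⁻¹ = adj(I−A) / det(I−A) ≈
  [   1.3374     0.5207     0.1119     0.2627]
  [   0.7580     1.5414     0.3008     0.5643]
  [   0.6528     0.6993     1.5680     0.2766]
  [   0.8628     0.6445     0.3215     1.6057]
First solve x = (I − A)⁻¹ d = adj(I−A)·d / det(I−A); in particular x_2 = (0.238750·260 + 0.485500·290 + 0.094750·30 + 0.177750·50) / 0.314975 = 214.60 / 0.314975 ≈ 681.32391.
Intermediate flow from 1 to 2: z_12 = a_12 · x_2 = 0.30 × 214.60 / 0.314975 = 64.38 / 0.314975 ≈ 204.397.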